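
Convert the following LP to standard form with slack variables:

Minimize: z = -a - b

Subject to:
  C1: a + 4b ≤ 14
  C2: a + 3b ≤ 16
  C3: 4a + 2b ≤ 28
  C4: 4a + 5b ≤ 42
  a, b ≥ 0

min z = -a - b

s.t.
  a + 4b + s1 = 14
  a + 3b + s2 = 16
  4a + 2b + s3 = 28
  4a + 5b + s4 = 42
  a, b, s1, s2, s3, s4 ≥ 0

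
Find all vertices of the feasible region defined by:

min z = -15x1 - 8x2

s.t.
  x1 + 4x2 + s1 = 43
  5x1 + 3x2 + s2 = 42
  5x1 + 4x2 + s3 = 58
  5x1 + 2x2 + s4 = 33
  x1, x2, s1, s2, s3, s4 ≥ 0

(0, 0), (6.6, 0), (3, 9), (2.294, 10.18), (0, 10.75)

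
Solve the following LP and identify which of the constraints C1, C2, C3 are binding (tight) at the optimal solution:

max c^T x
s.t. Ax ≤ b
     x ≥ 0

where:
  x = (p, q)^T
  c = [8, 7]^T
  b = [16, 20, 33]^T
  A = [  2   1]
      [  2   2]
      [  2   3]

At p = 6, q = 4, compute slack b - a·x for each constraint:
  C1: 16 − 16 = 0  (binding)
  C2: 20 − 20 = 0  (binding)
  C3: 33 − 24 = 9  (slack)

Optimal: p = 6, q = 4
Binding: C1, C2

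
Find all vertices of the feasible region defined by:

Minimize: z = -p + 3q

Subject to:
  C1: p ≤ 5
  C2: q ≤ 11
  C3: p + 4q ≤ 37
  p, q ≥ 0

(0, 0), (5, 0), (5, 8), (0, 9.25)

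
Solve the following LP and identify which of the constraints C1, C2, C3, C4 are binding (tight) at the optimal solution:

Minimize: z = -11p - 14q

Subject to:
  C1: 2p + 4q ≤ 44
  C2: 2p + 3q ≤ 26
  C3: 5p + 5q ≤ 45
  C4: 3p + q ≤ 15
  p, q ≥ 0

At p = 1, q = 8, compute slack b - a·x for each constraint:
  C1: 44 − 34 = 10  (slack)
  C2: 26 − 26 = 0  (binding)
  C3: 45 − 45 = 0  (binding)
  C4: 15 − 11 = 4  (slack)

Optimal: p = 1, q = 8
Binding: C2, C3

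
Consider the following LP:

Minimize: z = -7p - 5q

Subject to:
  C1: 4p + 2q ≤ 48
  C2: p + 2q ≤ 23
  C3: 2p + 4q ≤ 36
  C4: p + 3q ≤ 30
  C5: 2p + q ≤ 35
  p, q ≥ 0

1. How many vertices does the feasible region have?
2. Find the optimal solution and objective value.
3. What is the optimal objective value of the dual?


1. 4
2. p = 10, q = 4, z = -90
3. -90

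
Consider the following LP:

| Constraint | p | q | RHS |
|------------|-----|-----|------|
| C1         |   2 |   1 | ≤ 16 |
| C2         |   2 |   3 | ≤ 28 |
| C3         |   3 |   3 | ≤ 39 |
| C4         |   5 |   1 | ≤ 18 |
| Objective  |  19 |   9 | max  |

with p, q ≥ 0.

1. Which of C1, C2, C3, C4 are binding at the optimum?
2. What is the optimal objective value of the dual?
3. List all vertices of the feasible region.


1. C2, C4
2. 110
3. (0, 0), (3.6, 0), (2, 8), (0, 9.333)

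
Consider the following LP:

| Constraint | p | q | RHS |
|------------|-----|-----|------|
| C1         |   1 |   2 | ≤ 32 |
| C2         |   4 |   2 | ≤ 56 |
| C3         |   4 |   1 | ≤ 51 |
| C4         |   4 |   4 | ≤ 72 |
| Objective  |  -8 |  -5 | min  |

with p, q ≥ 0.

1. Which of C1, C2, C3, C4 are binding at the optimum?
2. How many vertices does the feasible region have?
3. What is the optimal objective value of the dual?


1. C2, C4
2. 6
3. -120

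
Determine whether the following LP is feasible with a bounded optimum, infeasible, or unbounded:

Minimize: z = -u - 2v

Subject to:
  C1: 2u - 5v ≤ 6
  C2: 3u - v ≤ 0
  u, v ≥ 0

Unbounded (objective can decrease without bound)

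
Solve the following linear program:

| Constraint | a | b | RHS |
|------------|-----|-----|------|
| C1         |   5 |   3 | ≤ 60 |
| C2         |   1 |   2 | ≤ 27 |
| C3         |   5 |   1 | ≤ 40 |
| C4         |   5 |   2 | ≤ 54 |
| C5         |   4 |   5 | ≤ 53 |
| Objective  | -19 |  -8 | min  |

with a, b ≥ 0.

Evaluate the objective at each vertex of the feasible region:
  z(0, 0) = 0
  z(8, 0) = -152
  z(7, 5) = -173  ←
  z(0, 10.6) = -84.8
The minimum is at a = 7, b = 5.

a = 7, b = 5, z = -173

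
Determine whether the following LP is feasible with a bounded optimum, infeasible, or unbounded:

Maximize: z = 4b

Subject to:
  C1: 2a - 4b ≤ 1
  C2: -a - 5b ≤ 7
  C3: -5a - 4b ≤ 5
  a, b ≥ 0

Unbounded (objective can increase without bound)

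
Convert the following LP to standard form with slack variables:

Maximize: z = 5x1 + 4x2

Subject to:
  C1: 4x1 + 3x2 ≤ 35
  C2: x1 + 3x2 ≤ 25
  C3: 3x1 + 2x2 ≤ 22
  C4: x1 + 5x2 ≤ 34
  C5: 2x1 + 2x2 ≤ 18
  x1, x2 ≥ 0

max z = 5x1 + 4x2

s.t.
  4x1 + 3x2 + s1 = 35
  x1 + 3x2 + s2 = 25
  3x1 + 2x2 + s3 = 22
  x1 + 5x2 + s4 = 34
  2x1 + 2x2 + s5 = 18
  x1, x2, s1, s2, s3, s4, s5 ≥ 0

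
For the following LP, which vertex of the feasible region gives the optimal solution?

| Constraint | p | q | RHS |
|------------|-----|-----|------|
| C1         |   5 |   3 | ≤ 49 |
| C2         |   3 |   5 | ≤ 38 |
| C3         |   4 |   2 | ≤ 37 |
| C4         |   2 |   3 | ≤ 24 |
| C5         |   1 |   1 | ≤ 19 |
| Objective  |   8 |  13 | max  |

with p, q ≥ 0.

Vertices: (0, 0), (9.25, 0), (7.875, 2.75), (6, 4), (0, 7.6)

Evaluate the objective at each vertex of the feasible region:
  z(0, 0) = 0
  z(9.25, 0) = 74
  z(7.875, 2.75) = 98.75
  z(6, 4) = 100  ←
  z(0, 7.6) = 98.8
The maximum is at p = 6, q = 4.

(6, 4)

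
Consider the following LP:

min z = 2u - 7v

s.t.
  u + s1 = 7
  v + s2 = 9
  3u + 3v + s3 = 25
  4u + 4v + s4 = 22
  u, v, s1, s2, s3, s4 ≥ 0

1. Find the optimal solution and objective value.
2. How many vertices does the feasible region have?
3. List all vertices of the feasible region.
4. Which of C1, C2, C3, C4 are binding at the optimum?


1. u = 0, v = 5.5, z = -38.5
2. 3
3. (0, 0), (5.5, 0), (0, 5.5)
4. C4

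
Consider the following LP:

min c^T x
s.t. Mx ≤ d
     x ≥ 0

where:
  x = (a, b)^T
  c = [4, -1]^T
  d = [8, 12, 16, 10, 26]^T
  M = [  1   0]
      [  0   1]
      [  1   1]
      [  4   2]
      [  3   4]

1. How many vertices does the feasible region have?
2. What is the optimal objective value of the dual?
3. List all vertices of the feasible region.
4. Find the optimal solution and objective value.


1. 3
2. -5
3. (0, 0), (2.5, 0), (0, 5)
4. a = 0, b = 5, z = -5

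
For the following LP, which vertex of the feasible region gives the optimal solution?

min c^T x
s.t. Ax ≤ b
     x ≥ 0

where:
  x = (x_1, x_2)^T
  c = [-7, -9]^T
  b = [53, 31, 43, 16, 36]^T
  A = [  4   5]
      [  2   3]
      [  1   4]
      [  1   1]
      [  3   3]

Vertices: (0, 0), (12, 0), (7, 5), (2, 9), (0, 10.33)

Evaluate the objective at each vertex of the feasible region:
  z(0, 0) = 0
  z(12, 0) = -84
  z(7, 5) = -94
  z(2, 9) = -95  ←
  z(0, 10.33) = -93
The minimum is at x_1 = 2, x_2 = 9.

(2, 9)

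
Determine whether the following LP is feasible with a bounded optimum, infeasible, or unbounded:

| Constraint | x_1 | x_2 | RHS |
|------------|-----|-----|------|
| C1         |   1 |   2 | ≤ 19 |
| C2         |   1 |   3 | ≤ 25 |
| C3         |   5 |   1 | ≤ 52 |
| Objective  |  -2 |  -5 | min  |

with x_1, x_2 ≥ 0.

Feasible with a bounded optimal solution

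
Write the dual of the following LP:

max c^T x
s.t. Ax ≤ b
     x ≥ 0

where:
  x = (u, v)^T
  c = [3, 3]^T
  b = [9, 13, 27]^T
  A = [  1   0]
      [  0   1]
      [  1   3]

Primal max cᵀx s.t. Ax ≤ b, x ≥ 0  →  Dual min bᵀy s.t. Aᵀy ≥ c, y ≥ 0.

Minimize: z = 9y1 + 13y2 + 27y3

Subject to:
  y1 + y3 ≥ 3
  y2 + 3y3 ≥ 3
  y1, y2, y3 ≥ 0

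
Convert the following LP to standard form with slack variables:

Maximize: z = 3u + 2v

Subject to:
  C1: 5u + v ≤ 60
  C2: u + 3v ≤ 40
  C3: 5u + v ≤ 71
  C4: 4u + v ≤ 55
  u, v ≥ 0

max z = 3u + 2v

s.t.
  5u + v + s1 = 60
  u + 3v + s2 = 40
  5u + v + s3 = 71
  4u + v + s4 = 55
  u, v, s1, s2, s3, s4 ≥ 0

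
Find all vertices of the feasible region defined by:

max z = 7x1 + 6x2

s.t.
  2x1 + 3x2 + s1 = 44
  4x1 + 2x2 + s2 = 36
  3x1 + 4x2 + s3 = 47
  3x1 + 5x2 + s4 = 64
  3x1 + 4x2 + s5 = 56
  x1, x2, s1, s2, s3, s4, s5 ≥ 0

(0, 0), (9, 0), (5, 8), (0, 11.75)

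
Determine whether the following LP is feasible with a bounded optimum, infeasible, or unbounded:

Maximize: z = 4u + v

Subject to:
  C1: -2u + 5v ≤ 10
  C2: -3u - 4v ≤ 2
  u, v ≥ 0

Unbounded (objective can increase without bound)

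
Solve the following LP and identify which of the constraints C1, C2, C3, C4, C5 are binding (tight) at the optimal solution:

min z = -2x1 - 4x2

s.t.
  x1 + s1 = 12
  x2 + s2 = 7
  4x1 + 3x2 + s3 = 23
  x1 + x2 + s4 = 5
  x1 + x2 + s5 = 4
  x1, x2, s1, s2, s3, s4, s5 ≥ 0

At x1 = 0, x2 = 4, compute slack b - a·x for each constraint:
  C1: 12 − 0 = 12  (slack)
  C2: 7 − 4 = 3  (slack)
  C3: 23 − 12 = 11  (slack)
  C4: 5 − 4 = 1  (slack)
  C5: 4 − 4 = 0  (binding)

Optimal: x1 = 0, x2 = 4
Binding: C5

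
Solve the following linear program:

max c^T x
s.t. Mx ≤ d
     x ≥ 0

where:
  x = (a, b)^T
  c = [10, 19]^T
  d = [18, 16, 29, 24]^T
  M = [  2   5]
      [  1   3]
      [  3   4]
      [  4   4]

Evaluate the objective at each vertex of the feasible region:
  z(0, 0) = 0
  z(6, 0) = 60
  z(4, 2) = 78  ←
  z(0, 3.6) = 68.4
The maximum is at a = 4, b = 2.

a = 4, b = 2, z = 78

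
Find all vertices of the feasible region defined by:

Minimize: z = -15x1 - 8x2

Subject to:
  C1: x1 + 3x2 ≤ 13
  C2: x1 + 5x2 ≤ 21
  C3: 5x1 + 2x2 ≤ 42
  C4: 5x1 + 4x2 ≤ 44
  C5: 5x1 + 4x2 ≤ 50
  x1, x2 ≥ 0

(0, 0), (8.4, 0), (8, 1), (7.273, 1.909), (1, 4), (0, 4.2)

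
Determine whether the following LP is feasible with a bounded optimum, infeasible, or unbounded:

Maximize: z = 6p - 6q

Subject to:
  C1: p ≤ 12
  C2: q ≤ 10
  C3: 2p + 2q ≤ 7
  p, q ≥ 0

Feasible with a bounded optimal solution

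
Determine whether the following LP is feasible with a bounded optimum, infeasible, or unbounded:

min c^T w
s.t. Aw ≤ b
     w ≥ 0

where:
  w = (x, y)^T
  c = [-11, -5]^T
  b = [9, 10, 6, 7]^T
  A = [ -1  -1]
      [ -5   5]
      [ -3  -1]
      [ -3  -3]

Unbounded (objective can decrease without bound)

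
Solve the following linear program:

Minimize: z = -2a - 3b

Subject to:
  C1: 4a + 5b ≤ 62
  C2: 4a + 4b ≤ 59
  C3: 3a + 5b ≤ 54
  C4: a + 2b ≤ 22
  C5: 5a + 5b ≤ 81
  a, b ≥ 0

Evaluate the objective at each vertex of the feasible region:
  z(0, 0) = 0
  z(14.75, 0) = -29.5
  z(11.75, 3) = -32.5
  z(8, 6) = -34  ←
  z(0, 10.8) = -32.4
The minimum is at a = 8, b = 6.

a = 8, b = 6, z = -34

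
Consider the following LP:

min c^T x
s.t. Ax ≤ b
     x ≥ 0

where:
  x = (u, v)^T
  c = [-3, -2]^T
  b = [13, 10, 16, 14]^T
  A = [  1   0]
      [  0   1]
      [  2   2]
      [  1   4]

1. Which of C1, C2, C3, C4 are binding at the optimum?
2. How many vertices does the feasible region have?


1. C3
2. 4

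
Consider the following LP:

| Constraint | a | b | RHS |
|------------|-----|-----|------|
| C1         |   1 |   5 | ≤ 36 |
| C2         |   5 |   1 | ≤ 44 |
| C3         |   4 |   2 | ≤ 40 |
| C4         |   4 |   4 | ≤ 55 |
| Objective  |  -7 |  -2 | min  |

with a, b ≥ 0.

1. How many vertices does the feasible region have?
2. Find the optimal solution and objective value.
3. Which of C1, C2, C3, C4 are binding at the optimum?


1. 5
2. a = 8, b = 4, z = -64
3. C2, C3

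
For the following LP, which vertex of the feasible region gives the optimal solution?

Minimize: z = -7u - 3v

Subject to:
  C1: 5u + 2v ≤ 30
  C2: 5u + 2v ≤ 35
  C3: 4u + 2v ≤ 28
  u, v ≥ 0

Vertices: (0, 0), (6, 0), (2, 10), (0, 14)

Evaluate the objective at each vertex of the feasible region:
  z(0, 0) = 0
  z(6, 0) = -42
  z(2, 10) = -44  ←
  z(0, 14) = -42
The minimum is at u = 2, v = 10.

(2, 10)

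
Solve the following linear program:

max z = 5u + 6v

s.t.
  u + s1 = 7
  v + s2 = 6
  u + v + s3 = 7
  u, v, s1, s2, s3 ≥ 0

Evaluate the objective at each vertex of the feasible region:
  z(0, 0) = 0
  z(7, 0) = 35
  z(1, 6) = 41  ←
  z(0, 6) = 36
The maximum is at u = 1, v = 6.

u = 1, v = 6, z = 41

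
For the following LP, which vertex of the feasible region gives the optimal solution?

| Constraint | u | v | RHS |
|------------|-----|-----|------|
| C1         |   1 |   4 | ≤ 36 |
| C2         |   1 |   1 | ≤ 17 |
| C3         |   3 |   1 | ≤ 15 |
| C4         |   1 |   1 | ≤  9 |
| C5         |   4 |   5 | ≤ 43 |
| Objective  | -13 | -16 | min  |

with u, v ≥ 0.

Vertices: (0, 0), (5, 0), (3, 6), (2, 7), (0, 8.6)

Evaluate the objective at each vertex of the feasible region:
  z(0, 0) = 0
  z(5, 0) = -65
  z(3, 6) = -135
  z(2, 7) = -138  ←
  z(0, 8.6) = -137.6
The minimum is at u = 2, v = 7.

(2, 7)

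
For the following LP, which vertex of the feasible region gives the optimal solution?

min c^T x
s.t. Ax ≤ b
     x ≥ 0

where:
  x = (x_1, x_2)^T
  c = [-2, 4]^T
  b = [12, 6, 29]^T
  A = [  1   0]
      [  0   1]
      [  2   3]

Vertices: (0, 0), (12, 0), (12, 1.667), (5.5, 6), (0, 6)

Evaluate the objective at each vertex of the feasible region:
  z(0, 0) = 0
  z(12, 0) = -24  ←
  z(12, 1.667) = -17.33
  z(5.5, 6) = 13
  z(0, 6) = 24
The minimum is at x_1 = 12, x_2 = 0.

(12, 0)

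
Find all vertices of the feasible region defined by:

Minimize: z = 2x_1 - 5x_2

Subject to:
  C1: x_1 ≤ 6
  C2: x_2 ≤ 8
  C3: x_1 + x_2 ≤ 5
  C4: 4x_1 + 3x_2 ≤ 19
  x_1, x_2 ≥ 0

(0, 0), (4.75, 0), (4, 1), (0, 5)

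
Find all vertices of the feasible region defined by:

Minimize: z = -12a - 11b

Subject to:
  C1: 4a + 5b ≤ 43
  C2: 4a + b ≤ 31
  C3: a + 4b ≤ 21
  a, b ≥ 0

(0, 0), (7.75, 0), (7, 3), (6.091, 3.727), (0, 5.25)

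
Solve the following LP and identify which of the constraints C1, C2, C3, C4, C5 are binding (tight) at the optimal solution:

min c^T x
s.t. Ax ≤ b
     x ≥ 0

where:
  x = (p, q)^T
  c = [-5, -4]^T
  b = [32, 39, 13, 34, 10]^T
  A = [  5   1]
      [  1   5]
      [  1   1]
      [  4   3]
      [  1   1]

At p = 4, q = 6, compute slack b - a·x for each constraint:
  C1: 32 − 26 = 6  (slack)
  C2: 39 − 34 = 5  (slack)
  C3: 13 − 10 = 3  (slack)
  C4: 34 − 34 = 0  (binding)
  C5: 10 − 10 = 0  (binding)

Optimal: p = 4, q = 6
Binding: C4, C5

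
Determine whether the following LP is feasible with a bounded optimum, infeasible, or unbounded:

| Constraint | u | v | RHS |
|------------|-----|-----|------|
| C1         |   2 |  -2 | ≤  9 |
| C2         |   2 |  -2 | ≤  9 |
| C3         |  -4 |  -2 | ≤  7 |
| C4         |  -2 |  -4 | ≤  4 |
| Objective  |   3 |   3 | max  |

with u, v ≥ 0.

Unbounded (objective can increase without bound)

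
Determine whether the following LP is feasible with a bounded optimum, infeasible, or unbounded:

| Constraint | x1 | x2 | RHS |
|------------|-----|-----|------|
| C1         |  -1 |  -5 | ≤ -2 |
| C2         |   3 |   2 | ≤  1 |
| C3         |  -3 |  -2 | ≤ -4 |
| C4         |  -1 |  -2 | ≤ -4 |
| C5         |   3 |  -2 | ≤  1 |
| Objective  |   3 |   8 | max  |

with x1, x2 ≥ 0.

Infeasible (no feasible solution exists)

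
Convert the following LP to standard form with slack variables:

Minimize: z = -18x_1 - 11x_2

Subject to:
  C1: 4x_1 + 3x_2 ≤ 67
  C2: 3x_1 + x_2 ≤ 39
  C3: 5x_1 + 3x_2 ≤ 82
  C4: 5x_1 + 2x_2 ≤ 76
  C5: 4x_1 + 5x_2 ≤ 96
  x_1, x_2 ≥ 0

min z = -18x_1 - 11x_2

s.t.
  4x_1 + 3x_2 + s1 = 67
  3x_1 + x_2 + s2 = 39
  5x_1 + 3x_2 + s3 = 82
  5x_1 + 2x_2 + s4 = 76
  4x_1 + 5x_2 + s5 = 96
  x_1, x_2, s1, s2, s3, s4, s5 ≥ 0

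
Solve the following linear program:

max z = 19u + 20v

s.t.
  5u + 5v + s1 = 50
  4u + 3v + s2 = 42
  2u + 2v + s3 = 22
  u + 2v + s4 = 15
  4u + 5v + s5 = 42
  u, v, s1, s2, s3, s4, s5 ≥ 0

Evaluate the objective at each vertex of the feasible region:
  z(0, 0) = 0
  z(10, 0) = 190
  z(8, 2) = 192  ←
  z(3, 6) = 177
  z(0, 7.5) = 150
The maximum is at u = 8, v = 2.

u = 8, v = 2, z = 192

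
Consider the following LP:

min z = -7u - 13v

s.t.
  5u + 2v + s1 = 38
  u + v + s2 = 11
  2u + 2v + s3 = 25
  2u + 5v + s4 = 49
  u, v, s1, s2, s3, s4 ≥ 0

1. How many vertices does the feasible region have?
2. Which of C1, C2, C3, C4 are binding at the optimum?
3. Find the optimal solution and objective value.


1. 5
2. C2, C4
3. u = 2, v = 9, z = -131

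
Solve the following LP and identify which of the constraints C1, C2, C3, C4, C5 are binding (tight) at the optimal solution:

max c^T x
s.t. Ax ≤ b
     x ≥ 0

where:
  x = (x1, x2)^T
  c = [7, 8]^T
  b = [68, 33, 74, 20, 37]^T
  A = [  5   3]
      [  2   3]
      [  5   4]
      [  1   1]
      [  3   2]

At x1 = 9, x2 = 5, compute slack b - a·x for each constraint:
  C1: 68 − 60 = 8  (slack)
  C2: 33 − 33 = 0  (binding)
  C3: 74 − 65 = 9  (slack)
  C4: 20 − 14 = 6  (slack)
  C5: 37 − 37 = 0  (binding)

Optimal: x1 = 9, x2 = 5
Binding: C2, C5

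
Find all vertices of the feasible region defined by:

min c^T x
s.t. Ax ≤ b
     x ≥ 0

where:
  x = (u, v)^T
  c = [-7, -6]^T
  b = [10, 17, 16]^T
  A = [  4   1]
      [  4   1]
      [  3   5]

(0, 0), (2.5, 0), (2, 2), (0, 3.2)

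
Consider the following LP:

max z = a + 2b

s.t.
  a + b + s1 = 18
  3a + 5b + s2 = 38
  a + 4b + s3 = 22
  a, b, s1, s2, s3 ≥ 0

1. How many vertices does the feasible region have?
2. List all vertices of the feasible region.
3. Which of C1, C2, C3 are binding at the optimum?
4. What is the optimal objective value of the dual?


1. 4
2. (0, 0), (12.67, 0), (6, 4), (0, 5.5)
3. C2, C3
4. 14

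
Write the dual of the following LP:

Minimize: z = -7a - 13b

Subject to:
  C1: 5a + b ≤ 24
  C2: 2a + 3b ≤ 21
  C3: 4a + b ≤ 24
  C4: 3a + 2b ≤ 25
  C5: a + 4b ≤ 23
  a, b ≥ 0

Primal min cᵀx s.t. Ax ≤ b, x ≥ 0  →  Dual max −bᵀy s.t. Aᵀy ≥ −c, y ≥ 0.

Maximize: z = -24y1 - 21y2 - 24y3 - 25y4 - 23y5

Subject to:
  5y1 + 2y2 + 4y3 + 3y4 + y5 ≥ 7
  y1 + 3y2 + y3 + 2y4 + 4y5 ≥ 13
  y1, y2, y3, y4, y5 ≥ 0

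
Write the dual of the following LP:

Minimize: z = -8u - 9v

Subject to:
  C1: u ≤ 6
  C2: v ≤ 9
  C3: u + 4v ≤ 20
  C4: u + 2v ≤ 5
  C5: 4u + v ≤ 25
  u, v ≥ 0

Primal min cᵀx s.t. Ax ≤ b, x ≥ 0  →  Dual max −bᵀy s.t. Aᵀy ≥ −c, y ≥ 0.

Maximize: z = -6y1 - 9y2 - 20y3 - 5y4 - 25y5

Subject to:
  y1 + y3 + y4 + 4y5 ≥ 8
  y2 + 4y3 + 2y4 + y5 ≥ 9
  y1, y2, y3, y4, y5 ≥ 0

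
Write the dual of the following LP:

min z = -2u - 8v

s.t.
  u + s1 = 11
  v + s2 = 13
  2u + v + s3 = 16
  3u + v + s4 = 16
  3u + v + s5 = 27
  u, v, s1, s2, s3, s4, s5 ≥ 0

Primal min cᵀx s.t. Ax ≤ b, x ≥ 0  →  Dual max −bᵀy s.t. Aᵀy ≥ −c, y ≥ 0.

Maximize: z = -11y1 - 13y2 - 16y3 - 16y4 - 27y5

Subject to:
  y1 + 2y3 + 3y4 + 3y5 ≥ 2
  y2 + y3 + y4 + y5 ≥ 8
  y1, y2, y3, y4, y5 ≥ 0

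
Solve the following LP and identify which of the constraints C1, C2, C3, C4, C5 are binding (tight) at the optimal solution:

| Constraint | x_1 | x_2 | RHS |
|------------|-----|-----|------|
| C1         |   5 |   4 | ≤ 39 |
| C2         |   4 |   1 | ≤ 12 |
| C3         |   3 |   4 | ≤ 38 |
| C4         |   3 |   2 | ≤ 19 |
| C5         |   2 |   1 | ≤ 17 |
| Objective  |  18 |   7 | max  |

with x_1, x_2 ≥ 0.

At x_1 = 1, x_2 = 8, compute slack b - a·x for each constraint:
  C1: 39 − 37 = 2  (slack)
  C2: 12 − 12 = 0  (binding)
  C3: 38 − 35 = 3  (slack)
  C4: 19 − 19 = 0  (binding)
  C5: 17 − 10 = 7  (slack)

Optimal: x_1 = 1, x_2 = 8
Binding: C2, C4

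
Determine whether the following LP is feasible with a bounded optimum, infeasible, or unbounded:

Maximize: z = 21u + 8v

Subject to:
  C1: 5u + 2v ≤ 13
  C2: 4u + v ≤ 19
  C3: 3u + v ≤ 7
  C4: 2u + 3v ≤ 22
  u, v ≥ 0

Feasible with a bounded optimal solution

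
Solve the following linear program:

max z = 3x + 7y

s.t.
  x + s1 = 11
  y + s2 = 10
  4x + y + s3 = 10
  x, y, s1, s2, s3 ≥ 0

Evaluate the objective at each vertex of the feasible region:
  z(0, 0) = 0
  z(2.5, 0) = 7.5
  z(0, 10) = 70  ←
The maximum is at x = 0, y = 10.

x = 0, y = 10, z = 70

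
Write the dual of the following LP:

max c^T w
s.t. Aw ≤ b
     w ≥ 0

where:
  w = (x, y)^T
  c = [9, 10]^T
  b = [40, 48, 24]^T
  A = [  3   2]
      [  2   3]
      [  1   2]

Primal max cᵀx s.t. Ax ≤ b, x ≥ 0  →  Dual min bᵀy s.t. Aᵀy ≥ c, y ≥ 0.

Minimize: z = 40y1 + 48y2 + 24y3

Subject to:
  3y1 + 2y2 + y3 ≥ 9
  2y1 + 3y2 + 2y3 ≥ 10
  y1, y2, y3 ≥ 0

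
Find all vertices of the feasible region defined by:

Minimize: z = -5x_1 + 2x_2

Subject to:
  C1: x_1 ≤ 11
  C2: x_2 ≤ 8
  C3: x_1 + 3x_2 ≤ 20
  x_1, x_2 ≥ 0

(0, 0), (11, 0), (11, 3), (0, 6.667)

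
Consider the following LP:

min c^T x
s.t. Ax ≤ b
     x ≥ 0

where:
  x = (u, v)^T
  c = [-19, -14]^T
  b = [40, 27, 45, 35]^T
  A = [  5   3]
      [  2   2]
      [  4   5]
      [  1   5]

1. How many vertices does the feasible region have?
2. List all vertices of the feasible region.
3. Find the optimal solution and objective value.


1. 5
2. (0, 0), (8, 0), (5, 5), (3.333, 6.333), (0, 7)
3. u = 5, v = 5, z = -165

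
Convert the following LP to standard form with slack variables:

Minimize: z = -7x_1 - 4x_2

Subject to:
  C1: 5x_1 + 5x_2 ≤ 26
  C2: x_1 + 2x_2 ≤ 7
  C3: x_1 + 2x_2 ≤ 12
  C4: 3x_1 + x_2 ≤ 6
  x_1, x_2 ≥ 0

min z = -7x_1 - 4x_2

s.t.
  5x_1 + 5x_2 + s1 = 26
  x_1 + 2x_2 + s2 = 7
  x_1 + 2x_2 + s3 = 12
  3x_1 + x_2 + s4 = 6
  x_1, x_2, s1, s2, s3, s4 ≥ 0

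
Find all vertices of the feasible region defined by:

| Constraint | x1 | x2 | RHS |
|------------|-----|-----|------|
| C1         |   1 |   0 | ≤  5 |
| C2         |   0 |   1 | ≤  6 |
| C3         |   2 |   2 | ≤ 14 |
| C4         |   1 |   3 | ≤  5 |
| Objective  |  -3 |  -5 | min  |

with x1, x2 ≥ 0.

(0, 0), (5, 0), (0, 1.667)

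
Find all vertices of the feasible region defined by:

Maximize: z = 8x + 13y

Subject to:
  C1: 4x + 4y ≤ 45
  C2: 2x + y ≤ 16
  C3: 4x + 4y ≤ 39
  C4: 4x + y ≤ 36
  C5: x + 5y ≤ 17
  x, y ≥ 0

(0, 0), (8, 0), (7, 2), (0, 3.4)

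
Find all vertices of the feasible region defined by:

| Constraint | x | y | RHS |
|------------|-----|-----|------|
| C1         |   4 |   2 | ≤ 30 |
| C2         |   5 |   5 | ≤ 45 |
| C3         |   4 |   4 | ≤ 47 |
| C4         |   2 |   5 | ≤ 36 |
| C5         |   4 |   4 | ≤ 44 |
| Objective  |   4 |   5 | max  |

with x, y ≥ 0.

(0, 0), (7.5, 0), (6, 3), (3, 6), (0, 7.2)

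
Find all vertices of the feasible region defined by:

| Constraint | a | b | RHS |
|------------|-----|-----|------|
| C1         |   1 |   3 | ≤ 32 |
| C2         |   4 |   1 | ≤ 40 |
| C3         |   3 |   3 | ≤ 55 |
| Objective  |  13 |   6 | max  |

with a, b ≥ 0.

(0, 0), (10, 0), (8, 8), (0, 10.67)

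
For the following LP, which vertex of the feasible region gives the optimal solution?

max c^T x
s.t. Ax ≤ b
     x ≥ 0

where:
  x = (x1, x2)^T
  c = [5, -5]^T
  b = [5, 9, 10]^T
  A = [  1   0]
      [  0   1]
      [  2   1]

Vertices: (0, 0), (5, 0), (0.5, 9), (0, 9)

Evaluate the objective at each vertex of the feasible region:
  z(0, 0) = 0
  z(5, 0) = 25  ←
  z(0.5, 9) = -42.5
  z(0, 9) = -45
The maximum is at x1 = 5, x2 = 0.

(5, 0)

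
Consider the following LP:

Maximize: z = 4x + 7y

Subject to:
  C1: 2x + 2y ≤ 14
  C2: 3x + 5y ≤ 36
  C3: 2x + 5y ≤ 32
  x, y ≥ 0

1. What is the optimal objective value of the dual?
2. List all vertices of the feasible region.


1. 46
2. (0, 0), (7, 0), (1, 6), (0, 6.4)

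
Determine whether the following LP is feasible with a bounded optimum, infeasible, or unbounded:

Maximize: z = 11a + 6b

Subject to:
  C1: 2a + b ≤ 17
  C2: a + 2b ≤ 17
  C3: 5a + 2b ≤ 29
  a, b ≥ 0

Feasible with a bounded optimal solution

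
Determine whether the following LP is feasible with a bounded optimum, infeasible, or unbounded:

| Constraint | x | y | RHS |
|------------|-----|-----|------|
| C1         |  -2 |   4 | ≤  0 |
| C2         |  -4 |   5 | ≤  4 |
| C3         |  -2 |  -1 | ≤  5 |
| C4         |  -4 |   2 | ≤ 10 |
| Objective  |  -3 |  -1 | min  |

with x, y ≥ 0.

Unbounded (objective can decrease without bound)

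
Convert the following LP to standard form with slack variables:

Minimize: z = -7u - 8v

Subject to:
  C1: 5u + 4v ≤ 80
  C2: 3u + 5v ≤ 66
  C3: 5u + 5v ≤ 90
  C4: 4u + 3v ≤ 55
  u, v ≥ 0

min z = -7u - 8v

s.t.
  5u + 4v + s1 = 80
  3u + 5v + s2 = 66
  5u + 5v + s3 = 90
  4u + 3v + s4 = 55
  u, v, s1, s2, s3, s4 ≥ 0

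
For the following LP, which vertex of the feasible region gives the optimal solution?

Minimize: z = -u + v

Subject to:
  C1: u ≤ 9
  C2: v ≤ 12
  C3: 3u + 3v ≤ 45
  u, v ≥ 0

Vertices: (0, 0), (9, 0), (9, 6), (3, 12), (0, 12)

Evaluate the objective at each vertex of the feasible region:
  z(0, 0) = 0
  z(9, 0) = -9  ←
  z(9, 6) = -3
  z(3, 12) = 9
  z(0, 12) = 12
The minimum is at u = 9, v = 0.

(9, 0)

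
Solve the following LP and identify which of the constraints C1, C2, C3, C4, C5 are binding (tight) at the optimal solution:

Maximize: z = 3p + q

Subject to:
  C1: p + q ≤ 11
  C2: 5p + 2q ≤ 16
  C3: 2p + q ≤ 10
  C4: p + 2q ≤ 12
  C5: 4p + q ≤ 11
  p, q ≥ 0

At p = 2, q = 3, compute slack b - a·x for each constraint:
  C1: 11 − 5 = 6  (slack)
  C2: 16 − 16 = 0  (binding)
  C3: 10 − 7 = 3  (slack)
  C4: 12 − 8 = 4  (slack)
  C5: 11 − 11 = 0  (binding)

Optimal: p = 2, q = 3
Binding: C2, C5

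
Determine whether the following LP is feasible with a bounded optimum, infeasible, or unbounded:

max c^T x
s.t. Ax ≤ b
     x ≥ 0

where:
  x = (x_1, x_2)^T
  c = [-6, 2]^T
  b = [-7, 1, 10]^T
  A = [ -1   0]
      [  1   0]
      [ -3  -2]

Infeasible (no feasible solution exists)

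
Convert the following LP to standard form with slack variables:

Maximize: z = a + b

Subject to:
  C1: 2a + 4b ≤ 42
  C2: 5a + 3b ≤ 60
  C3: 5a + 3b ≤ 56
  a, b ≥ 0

max z = a + b

s.t.
  2a + 4b + s1 = 42
  5a + 3b + s2 = 60
  5a + 3b + s3 = 56
  a, b, s1, s2, s3 ≥ 0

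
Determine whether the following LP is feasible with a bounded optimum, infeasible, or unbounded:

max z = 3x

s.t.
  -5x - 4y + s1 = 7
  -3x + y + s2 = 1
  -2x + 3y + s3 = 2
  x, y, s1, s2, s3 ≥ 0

Unbounded (objective can increase without bound)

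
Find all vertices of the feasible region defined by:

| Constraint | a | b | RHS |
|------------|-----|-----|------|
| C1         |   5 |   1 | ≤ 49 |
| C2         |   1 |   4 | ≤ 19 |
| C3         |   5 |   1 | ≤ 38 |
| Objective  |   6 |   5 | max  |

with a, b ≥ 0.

(0, 0), (7.6, 0), (7, 3), (0, 4.75)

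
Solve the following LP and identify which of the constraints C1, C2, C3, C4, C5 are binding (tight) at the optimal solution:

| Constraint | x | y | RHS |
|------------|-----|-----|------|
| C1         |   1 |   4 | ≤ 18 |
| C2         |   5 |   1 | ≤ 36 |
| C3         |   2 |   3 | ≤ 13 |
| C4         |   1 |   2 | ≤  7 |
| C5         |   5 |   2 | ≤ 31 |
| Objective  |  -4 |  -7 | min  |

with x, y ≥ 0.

At x = 5, y = 1, compute slack b - a·x for each constraint:
  C1: 18 − 9 = 9  (slack)
  C2: 36 − 26 = 10  (slack)
  C3: 13 − 13 = 0  (binding)
  C4: 7 − 7 = 0  (binding)
  C5: 31 − 27 = 4  (slack)

Optimal: x = 5, y = 1
Binding: C3, C4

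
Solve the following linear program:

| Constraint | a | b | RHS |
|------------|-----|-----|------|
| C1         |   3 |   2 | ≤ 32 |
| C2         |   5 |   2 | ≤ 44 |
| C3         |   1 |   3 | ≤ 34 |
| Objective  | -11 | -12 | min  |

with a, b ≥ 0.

Evaluate the objective at each vertex of the feasible region:
  z(0, 0) = 0
  z(8.8, 0) = -96.8
  z(6, 7) = -150
  z(4, 10) = -164  ←
  z(0, 11.33) = -136
The minimum is at a = 4, b = 10.

a = 4, b = 10, z = -164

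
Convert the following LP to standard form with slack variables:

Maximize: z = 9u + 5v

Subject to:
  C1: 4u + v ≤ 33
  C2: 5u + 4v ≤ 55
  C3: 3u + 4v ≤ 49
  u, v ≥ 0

max z = 9u + 5v

s.t.
  4u + v + s1 = 33
  5u + 4v + s2 = 55
  3u + 4v + s3 = 49
  u, v, s1, s2, s3 ≥ 0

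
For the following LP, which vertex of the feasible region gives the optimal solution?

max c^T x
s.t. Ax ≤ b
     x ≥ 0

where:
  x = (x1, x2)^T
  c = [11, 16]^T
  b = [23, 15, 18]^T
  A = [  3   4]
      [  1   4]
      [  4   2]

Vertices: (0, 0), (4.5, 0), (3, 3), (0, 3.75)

Evaluate the objective at each vertex of the feasible region:
  z(0, 0) = 0
  z(4.5, 0) = 49.5
  z(3, 3) = 81  ←
  z(0, 3.75) = 60
The maximum is at x1 = 3, x2 = 3.

(3, 3)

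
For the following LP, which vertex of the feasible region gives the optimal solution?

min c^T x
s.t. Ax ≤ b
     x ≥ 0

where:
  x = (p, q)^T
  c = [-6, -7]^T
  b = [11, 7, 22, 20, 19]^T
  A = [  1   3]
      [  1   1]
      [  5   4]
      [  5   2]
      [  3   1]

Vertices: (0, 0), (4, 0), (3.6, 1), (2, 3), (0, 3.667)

Evaluate the objective at each vertex of the feasible region:
  z(0, 0) = 0
  z(4, 0) = -24
  z(3.6, 1) = -28.6
  z(2, 3) = -33  ←
  z(0, 3.667) = -25.67
The minimum is at p = 2, q = 3.

(2, 3)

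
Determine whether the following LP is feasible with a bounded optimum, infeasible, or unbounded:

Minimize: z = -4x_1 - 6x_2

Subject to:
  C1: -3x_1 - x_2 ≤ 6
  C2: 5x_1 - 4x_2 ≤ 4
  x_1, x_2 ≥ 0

Unbounded (objective can decrease without bound)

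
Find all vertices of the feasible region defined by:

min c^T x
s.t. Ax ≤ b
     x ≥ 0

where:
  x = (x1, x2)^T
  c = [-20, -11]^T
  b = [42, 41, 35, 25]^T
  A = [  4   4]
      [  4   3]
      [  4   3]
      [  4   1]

(0, 0), (6.25, 0), (5, 5), (3.5, 7), (0, 10.5)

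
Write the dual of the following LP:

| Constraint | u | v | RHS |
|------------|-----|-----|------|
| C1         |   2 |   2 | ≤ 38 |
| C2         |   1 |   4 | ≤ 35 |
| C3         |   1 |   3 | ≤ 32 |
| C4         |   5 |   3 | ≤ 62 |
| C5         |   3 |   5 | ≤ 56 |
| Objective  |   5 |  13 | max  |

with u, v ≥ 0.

Primal max cᵀx s.t. Ax ≤ b, x ≥ 0  →  Dual min bᵀy s.t. Aᵀy ≥ c, y ≥ 0.

Minimize: z = 38y1 + 35y2 + 32y3 + 62y4 + 56y5

Subject to:
  2y1 + y2 + y3 + 5y4 + 3y5 ≥ 5
  2y1 + 4y2 + 3y3 + 3y4 + 5y5 ≥ 13
  y1, y2, y3, y4, y5 ≥ 0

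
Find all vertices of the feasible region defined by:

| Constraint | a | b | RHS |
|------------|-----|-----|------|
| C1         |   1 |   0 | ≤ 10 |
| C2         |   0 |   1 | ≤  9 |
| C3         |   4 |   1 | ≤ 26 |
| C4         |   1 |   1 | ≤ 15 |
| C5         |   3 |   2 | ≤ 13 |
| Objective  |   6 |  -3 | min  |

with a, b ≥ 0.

(0, 0), (4.333, 0), (0, 6.5)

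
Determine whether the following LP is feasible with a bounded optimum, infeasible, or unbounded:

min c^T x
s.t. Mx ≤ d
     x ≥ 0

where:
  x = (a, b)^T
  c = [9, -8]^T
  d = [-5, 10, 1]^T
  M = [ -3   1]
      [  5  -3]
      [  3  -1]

Infeasible (no feasible solution exists)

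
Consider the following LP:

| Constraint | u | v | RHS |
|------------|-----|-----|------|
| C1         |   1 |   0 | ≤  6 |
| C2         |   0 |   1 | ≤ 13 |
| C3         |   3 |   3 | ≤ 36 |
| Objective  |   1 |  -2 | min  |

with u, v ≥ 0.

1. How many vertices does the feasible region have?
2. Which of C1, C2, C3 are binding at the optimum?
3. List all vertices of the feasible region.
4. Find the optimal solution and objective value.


1. 4
2. C3
3. (0, 0), (6, 0), (6, 6), (0, 12)
4. u = 0, v = 12, z = -24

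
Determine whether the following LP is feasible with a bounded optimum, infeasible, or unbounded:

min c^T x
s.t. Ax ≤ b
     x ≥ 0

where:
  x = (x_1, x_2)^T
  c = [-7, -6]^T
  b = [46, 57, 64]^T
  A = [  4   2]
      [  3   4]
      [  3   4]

Feasible with a bounded optimal solution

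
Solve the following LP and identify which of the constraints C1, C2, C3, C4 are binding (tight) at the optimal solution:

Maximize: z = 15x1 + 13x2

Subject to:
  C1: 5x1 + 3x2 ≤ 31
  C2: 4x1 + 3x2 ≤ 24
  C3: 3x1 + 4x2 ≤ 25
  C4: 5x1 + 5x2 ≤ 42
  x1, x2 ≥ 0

At x1 = 3, x2 = 4, compute slack b - a·x for each constraint:
  C1: 31 − 27 = 4  (slack)
  C2: 24 − 24 = 0  (binding)
  C3: 25 − 25 = 0  (binding)
  C4: 42 − 35 = 7  (slack)

Optimal: x1 = 3, x2 = 4
Binding: C2, C3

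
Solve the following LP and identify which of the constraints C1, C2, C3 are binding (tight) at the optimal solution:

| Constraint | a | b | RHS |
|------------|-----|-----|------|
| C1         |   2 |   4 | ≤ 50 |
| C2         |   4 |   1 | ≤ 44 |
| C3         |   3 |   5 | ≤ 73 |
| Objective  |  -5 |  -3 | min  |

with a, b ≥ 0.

At a = 9, b = 8, compute slack b - a·x for each constraint:
  C1: 50 − 50 = 0  (binding)
  C2: 44 − 44 = 0  (binding)
  C3: 73 − 67 = 6  (slack)

Optimal: a = 9, b = 8
Binding: C1, C2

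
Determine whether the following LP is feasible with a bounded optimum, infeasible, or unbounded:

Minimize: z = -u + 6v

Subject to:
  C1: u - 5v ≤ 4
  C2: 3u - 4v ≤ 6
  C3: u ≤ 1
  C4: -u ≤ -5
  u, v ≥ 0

Infeasible (no feasible solution exists)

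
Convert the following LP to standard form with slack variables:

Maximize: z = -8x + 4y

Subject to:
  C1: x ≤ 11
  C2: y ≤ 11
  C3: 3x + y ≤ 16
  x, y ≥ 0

max z = -8x + 4y

s.t.
  x + s1 = 11
  y + s2 = 11
  3x + y + s3 = 16
  x, y, s1, s2, s3 ≥ 0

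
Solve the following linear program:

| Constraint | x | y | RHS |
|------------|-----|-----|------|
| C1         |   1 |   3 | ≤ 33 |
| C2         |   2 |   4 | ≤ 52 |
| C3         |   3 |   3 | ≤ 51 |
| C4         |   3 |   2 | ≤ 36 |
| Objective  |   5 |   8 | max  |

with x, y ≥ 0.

Evaluate the objective at each vertex of the feasible region:
  z(0, 0) = 0
  z(12, 0) = 60
  z(6, 9) = 102  ←
  z(0, 11) = 88
The maximum is at x = 6, y = 9.

x = 6, y = 9, z = 102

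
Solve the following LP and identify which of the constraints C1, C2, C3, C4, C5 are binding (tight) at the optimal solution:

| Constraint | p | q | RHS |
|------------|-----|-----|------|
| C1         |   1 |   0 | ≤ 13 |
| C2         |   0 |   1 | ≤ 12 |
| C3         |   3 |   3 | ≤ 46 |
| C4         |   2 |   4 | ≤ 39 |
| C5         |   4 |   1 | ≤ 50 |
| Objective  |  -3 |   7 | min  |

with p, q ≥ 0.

At p = 12.5, q = 0, compute slack b - a·x for each constraint:
  C1: 13 − 12.5 = 0.5  (slack)
  C2: 12 − 0 = 12  (slack)
  C3: 46 − 37.5 = 8.5  (slack)
  C4: 39 − 25 = 14  (slack)
  C5: 50 − 50 = 0  (binding)

Optimal: p = 12.5, q = 0
Binding: C5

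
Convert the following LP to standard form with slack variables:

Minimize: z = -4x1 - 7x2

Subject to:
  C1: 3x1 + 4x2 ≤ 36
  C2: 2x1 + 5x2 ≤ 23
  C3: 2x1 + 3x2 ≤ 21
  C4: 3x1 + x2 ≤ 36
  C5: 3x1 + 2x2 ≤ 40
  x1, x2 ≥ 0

min z = -4x1 - 7x2

s.t.
  3x1 + 4x2 + s1 = 36
  2x1 + 5x2 + s2 = 23
  2x1 + 3x2 + s3 = 21
  3x1 + x2 + s4 = 36
  3x1 + 2x2 + s5 = 40
  x1, x2, s1, s2, s3, s4, s5 ≥ 0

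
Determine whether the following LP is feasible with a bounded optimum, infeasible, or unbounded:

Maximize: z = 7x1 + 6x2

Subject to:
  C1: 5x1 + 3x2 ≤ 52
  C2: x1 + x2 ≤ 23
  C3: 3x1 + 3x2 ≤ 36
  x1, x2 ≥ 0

Feasible with a bounded optimal solution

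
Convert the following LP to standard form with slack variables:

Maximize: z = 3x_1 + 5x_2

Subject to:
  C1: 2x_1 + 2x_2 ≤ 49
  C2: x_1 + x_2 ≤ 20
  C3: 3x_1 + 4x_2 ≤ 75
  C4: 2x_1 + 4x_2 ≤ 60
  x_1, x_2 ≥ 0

max z = 3x_1 + 5x_2

s.t.
  2x_1 + 2x_2 + s1 = 49
  x_1 + x_2 + s2 = 20
  3x_1 + 4x_2 + s3 = 75
  2x_1 + 4x_2 + s4 = 60
  x_1, x_2, s1, s2, s3, s4 ≥ 0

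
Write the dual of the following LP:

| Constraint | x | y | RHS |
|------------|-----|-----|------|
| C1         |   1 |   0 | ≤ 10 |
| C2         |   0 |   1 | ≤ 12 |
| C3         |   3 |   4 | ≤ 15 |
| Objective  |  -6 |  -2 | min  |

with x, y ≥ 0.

Primal min cᵀx s.t. Ax ≤ b, x ≥ 0  →  Dual max −bᵀy s.t. Aᵀy ≥ −c, y ≥ 0.

Maximize: z = -10y1 - 12y2 - 15y3

Subject to:
  y1 + 3y3 ≥ 6
  y2 + 4y3 ≥ 2
  y1, y2, y3 ≥ 0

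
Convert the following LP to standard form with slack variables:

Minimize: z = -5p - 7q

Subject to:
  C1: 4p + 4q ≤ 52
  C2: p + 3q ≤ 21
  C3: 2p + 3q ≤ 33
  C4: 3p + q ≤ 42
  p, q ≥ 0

min z = -5p - 7q

s.t.
  4p + 4q + s1 = 52
  p + 3q + s2 = 21
  2p + 3q + s3 = 33
  3p + q + s4 = 42
  p, q, s1, s2, s3, s4 ≥ 0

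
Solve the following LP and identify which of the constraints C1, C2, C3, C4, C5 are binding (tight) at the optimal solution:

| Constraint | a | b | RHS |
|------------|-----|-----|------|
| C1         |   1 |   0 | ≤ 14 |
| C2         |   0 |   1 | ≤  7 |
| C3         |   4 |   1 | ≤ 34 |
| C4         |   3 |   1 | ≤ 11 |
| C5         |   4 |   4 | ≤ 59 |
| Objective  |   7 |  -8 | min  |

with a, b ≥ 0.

At a = 0, b = 7, compute slack b - a·x for each constraint:
  C1: 14 − 0 = 14  (slack)
  C2: 7 − 7 = 0  (binding)
  C3: 34 − 7 = 27  (slack)
  C4: 11 − 7 = 4  (slack)
  C5: 59 − 28 = 31  (slack)

Optimal: a = 0, b = 7
Binding: C2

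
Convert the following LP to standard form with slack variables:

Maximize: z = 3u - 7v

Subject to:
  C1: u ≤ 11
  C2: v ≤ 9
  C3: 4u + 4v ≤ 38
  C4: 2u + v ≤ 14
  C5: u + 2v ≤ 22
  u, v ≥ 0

max z = 3u - 7v

s.t.
  u + s1 = 11
  v + s2 = 9
  4u + 4v + s3 = 38
  2u + v + s4 = 14
  u + 2v + s5 = 22
  u, v, s1, s2, s3, s4, s5 ≥ 0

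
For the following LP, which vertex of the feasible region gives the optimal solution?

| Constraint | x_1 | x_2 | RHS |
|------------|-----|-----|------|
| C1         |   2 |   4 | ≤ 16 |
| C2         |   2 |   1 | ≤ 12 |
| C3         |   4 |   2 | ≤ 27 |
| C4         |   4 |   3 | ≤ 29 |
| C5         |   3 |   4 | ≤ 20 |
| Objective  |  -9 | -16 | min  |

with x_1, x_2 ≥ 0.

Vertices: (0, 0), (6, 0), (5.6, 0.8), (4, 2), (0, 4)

Evaluate the objective at each vertex of the feasible region:
  z(0, 0) = 0
  z(6, 0) = -54
  z(5.6, 0.8) = -63.2
  z(4, 2) = -68  ←
  z(0, 4) = -64
The minimum is at x_1 = 4, x_2 = 2.

(4, 2)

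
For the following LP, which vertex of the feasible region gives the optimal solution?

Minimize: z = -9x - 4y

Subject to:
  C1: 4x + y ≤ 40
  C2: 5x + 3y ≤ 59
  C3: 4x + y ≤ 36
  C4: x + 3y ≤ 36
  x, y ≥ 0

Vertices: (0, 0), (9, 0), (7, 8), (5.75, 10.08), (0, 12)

Evaluate the objective at each vertex of the feasible region:
  z(0, 0) = 0
  z(9, 0) = -81
  z(7, 8) = -95  ←
  z(5.75, 10.08) = -92.08
  z(0, 12) = -48
The minimum is at x = 7, y = 8.

(7, 8)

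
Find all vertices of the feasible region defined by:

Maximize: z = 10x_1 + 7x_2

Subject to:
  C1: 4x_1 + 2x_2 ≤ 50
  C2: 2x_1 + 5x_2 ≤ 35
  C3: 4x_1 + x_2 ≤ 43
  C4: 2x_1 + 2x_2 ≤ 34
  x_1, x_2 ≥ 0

(0, 0), (10.75, 0), (10, 3), (0, 7)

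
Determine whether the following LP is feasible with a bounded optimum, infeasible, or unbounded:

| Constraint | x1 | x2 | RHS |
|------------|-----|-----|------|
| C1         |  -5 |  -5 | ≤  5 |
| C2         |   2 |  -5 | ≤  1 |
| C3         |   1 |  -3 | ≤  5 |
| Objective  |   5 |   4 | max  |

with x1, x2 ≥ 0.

Unbounded (objective can increase without bound)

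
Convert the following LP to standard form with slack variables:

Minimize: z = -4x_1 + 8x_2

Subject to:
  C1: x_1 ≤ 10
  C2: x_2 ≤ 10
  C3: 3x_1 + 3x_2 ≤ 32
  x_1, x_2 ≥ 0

min z = -4x_1 + 8x_2

s.t.
  x_1 + s1 = 10
  x_2 + s2 = 10
  3x_1 + 3x_2 + s3 = 32
  x_1, x_2, s1, s2, s3 ≥ 0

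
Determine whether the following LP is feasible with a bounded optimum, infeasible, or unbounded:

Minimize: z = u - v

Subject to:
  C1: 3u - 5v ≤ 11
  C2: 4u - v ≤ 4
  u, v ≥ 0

Unbounded (objective can decrease without bound)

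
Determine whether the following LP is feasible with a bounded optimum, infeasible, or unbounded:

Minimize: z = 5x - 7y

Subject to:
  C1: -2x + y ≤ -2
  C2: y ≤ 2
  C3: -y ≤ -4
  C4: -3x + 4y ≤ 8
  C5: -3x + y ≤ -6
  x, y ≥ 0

Infeasible (no feasible solution exists)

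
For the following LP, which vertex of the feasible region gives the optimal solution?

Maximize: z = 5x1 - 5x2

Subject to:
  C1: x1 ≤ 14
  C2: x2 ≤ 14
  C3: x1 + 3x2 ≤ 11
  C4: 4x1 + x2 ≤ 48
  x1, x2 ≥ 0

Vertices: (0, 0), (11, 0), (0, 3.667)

Evaluate the objective at each vertex of the feasible region:
  z(0, 0) = 0
  z(11, 0) = 55  ←
  z(0, 3.667) = -18.33
The maximum is at x1 = 11, x2 = 0.

(11, 0)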